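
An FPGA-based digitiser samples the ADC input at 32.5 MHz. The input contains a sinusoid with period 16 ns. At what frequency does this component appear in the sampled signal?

2.5 MHz

T = 16 ns → f = 1/T = 62.5 MHz.
62.5 MHz mod fs = 30 MHz.
30 MHz > fs/2 = 16.25 MHz, folds to fs − 30 MHz = 2.5 MHz.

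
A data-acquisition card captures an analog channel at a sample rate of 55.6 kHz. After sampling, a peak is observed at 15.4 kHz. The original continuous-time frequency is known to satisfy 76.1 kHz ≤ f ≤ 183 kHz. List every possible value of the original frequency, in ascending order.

Frequencies that alias to 15.4 kHz are k·fs ± 15.4 kHz for integer k ≥ 0.
k=0: 15.4 kHz.
k=1: 40.2 kHz, 71 kHz.
k=2: 95.8 kHz, 126.6 kHz.
k=3: 151.4 kHz, 182.2 kHz.
k=4: 207 kHz, 237.8 kHz.
Within [76.1 kHz, 183 kHz]: 95.8 kHz, 126.6 kHz, 151.4 kHz, 182.2 kHz.

95.8 kHz, 126.6 kHz, 151.4 kHz, 182.2 kHz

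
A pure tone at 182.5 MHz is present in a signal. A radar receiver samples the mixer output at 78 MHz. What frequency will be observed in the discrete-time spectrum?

26.5 MHz

182.5 MHz mod fs = 26.5 MHz.
26.5 MHz ≤ fs/2 = 39 MHz, appears at 26.5 MHz.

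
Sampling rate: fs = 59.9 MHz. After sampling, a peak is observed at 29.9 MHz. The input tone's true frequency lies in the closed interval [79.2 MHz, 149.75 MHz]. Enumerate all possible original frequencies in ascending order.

Frequencies that alias to 29.9 MHz are k·fs ± 29.9 MHz for integer k ≥ 0.
k=0: 29.9 MHz.
k=1: 30 MHz, 89.8 MHz.
k=2: 89.9 MHz, 149.7 MHz.
k=3: 149.8 MHz, 209.6 MHz.
Within [79.2 MHz, 149.75 MHz]: 89.8 MHz, 89.9 MHz, 149.7 MHz.

89.8 MHz, 89.9 MHz, 149.7 MHz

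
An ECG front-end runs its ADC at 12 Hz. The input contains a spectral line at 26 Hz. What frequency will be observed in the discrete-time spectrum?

26 Hz mod fs = 2 Hz.
2 Hz ≤ fs/2 = 6 Hz, appears at 2 Hz.

2 Hz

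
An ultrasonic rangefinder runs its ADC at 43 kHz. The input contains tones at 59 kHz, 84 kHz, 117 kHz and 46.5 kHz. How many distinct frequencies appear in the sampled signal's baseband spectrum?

fs/2 = 21.5 kHz.
59 kHz mod fs = 16 kHz.
16 kHz ≤ fs/2 = 21.5 kHz, appears at 16 kHz.
84 kHz mod fs = 41 kHz.
41 kHz > fs/2 = 21.5 kHz, folds to fs − 41 kHz = 2 kHz.
117 kHz mod fs = 31 kHz.
31 kHz > fs/2 = 21.5 kHz, folds to fs − 31 kHz = 12 kHz.
46.5 kHz mod fs = 3.5 kHz.
3.5 kHz ≤ fs/2 = 21.5 kHz, appears at 3.5 kHz.
Distinct values: {2 kHz, 3.5 kHz, 12 kHz, 16 kHz} → 4.

4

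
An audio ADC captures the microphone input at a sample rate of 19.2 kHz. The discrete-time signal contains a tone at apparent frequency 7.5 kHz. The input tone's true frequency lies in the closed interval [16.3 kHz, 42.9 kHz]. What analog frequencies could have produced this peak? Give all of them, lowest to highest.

26.7 kHz, 30.9 kHz

Frequencies that alias to 7.5 kHz are k·fs ± 7.5 kHz for integer k ≥ 0.
k=0: 7.5 kHz.
k=1: 11.7 kHz, 26.7 kHz.
k=2: 30.9 kHz, 45.9 kHz.
k=3: 50.1 kHz, 65.1 kHz.
Within [16.3 kHz, 42.9 kHz]: 26.7 kHz, 30.9 kHz.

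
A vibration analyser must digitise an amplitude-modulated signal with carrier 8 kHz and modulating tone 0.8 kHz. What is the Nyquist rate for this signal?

17.6 kHz

AM sidebands sit at fc ± fm = 7.2 kHz and 8.8 kHz.
Highest-frequency component: 8.8 kHz.
Nyquist rate = 2 × 8.8 kHz = 17.6 kHz.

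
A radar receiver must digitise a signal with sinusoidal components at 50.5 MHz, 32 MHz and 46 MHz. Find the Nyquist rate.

Highest-frequency component: 50.5 MHz.
Nyquist rate = 2 × 50.5 MHz = 101 MHz.

101 MHz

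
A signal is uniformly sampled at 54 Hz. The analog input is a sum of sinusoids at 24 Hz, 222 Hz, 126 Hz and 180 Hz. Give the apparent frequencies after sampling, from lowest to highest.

6 Hz, 18 Hz, 24 Hz

fs/2 = 27 Hz.
24 Hz ≤ fs/2 = 27 Hz, passes unchanged.
222 Hz mod fs = 6 Hz.
6 Hz ≤ fs/2 = 27 Hz, appears at 6 Hz.
126 Hz mod fs = 18 Hz.
18 Hz ≤ fs/2 = 27 Hz, appears at 18 Hz.
180 Hz mod fs = 18 Hz.
18 Hz ≤ fs/2 = 27 Hz, appears at 18 Hz.
Distinct values: {6 Hz, 18 Hz, 24 Hz}.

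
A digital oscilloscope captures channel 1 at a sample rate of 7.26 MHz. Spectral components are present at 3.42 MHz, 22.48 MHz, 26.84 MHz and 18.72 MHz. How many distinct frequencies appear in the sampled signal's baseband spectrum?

4

fs/2 = 3.63 MHz.
3.42 MHz ≤ fs/2 = 3.63 MHz, passes unchanged.
22.48 MHz mod fs = 0.7 MHz.
0.7 MHz ≤ fs/2 = 3.63 MHz, appears at 0.7 MHz.
26.84 MHz mod fs = 5.06 MHz.
5.06 MHz > fs/2 = 3.63 MHz, folds to fs − 5.06 MHz = 2.2 MHz.
18.72 MHz mod fs = 4.2 MHz.
4.2 MHz > fs/2 = 3.63 MHz, folds to fs − 4.2 MHz = 3.06 MHz.
Distinct values: {0.7 MHz, 2.2 MHz, 3.06 MHz, 3.42 MHz} → 4.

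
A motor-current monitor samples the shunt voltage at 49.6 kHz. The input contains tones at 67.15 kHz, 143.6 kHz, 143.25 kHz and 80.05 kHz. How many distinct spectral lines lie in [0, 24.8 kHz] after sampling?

fs/2 = 24.8 kHz.
67.15 kHz mod fs = 17.55 kHz.
17.55 kHz ≤ fs/2 = 24.8 kHz, appears at 17.55 kHz.
143.6 kHz mod fs = 44.4 kHz.
44.4 kHz > fs/2 = 24.8 kHz, folds to fs − 44.4 kHz = 5.2 kHz.
143.25 kHz mod fs = 44.05 kHz.
44.05 kHz > fs/2 = 24.8 kHz, folds to fs − 44.05 kHz = 5.55 kHz.
80.05 kHz mod fs = 30.45 kHz.
30.45 kHz > fs/2 = 24.8 kHz, folds to fs − 30.45 kHz = 19.15 kHz.
Distinct values: {5.2 kHz, 5.55 kHz, 17.55 kHz, 19.15 kHz} → 4.

4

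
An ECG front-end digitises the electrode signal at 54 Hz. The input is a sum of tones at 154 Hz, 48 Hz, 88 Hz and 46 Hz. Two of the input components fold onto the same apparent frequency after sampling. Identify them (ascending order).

46 Hz, 154 Hz

fs/2 = 27 Hz.
154 Hz mod fs = 46 Hz.
46 Hz > fs/2 = 27 Hz, folds to fs − 46 Hz = 8 Hz.
48 Hz > fs/2 = 27 Hz, folds to fs − 48 Hz = 6 Hz.
88 Hz mod fs = 34 Hz.
34 Hz > fs/2 = 27 Hz, folds to fs − 34 Hz = 20 Hz.
46 Hz > fs/2 = 27 Hz, folds to fs − 46 Hz = 8 Hz.
46 Hz and 154 Hz both map to 8 Hz.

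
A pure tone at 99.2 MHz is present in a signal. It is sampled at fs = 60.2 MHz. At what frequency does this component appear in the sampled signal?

99.2 MHz mod fs = 39 MHz.
39 MHz > fs/2 = 30.1 MHz, folds to fs − 39 MHz = 21.2 MHz.

21.2 MHz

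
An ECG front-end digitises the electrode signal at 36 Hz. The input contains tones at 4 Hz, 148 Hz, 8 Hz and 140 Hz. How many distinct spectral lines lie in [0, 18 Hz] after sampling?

2

fs/2 = 18 Hz.
4 Hz ≤ fs/2 = 18 Hz, passes unchanged.
148 Hz mod fs = 4 Hz.
4 Hz ≤ fs/2 = 18 Hz, appears at 4 Hz.
8 Hz ≤ fs/2 = 18 Hz, passes unchanged.
140 Hz mod fs = 32 Hz.
32 Hz > fs/2 = 18 Hz, folds to fs − 32 Hz = 4 Hz.
Distinct values: {4 Hz, 8 Hz} → 2.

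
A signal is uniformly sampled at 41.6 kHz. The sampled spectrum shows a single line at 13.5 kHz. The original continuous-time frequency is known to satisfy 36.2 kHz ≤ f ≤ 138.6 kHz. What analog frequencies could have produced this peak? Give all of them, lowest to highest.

Frequencies that alias to 13.5 kHz are k·fs ± 13.5 kHz for integer k ≥ 0.
k=0: 13.5 kHz.
k=1: 28.1 kHz, 55.1 kHz.
k=2: 69.7 kHz, 96.7 kHz.
k=3: 111.3 kHz, 138.3 kHz.
k=4: 152.9 kHz, 179.9 kHz.
Within [36.2 kHz, 138.6 kHz]: 55.1 kHz, 69.7 kHz, 96.7 kHz, 111.3 kHz, 138.3 kHz.

55.1 kHz, 69.7 kHz, 96.7 kHz, 111.3 kHz, 138.3 kHz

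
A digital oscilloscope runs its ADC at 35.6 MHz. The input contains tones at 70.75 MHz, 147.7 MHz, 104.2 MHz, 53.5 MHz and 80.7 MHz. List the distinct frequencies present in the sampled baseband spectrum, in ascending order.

fs/2 = 17.8 MHz.
70.75 MHz mod fs = 35.15 MHz.
35.15 MHz > fs/2 = 17.8 MHz, folds to fs − 35.15 MHz = 0.45 MHz.
147.7 MHz mod fs = 5.3 MHz.
5.3 MHz ≤ fs/2 = 17.8 MHz, appears at 5.3 MHz.
104.2 MHz mod fs = 33 MHz.
33 MHz > fs/2 = 17.8 MHz, folds to fs − 33 MHz = 2.6 MHz.
53.5 MHz mod fs = 17.9 MHz.
17.9 MHz > fs/2 = 17.8 MHz, folds to fs − 17.9 MHz = 17.7 MHz.
80.7 MHz mod fs = 9.5 MHz.
9.5 MHz ≤ fs/2 = 17.8 MHz, appears at 9.5 MHz.
Distinct values: {0.45 MHz, 2.6 MHz, 5.3 MHz, 9.5 MHz, 17.7 MHz}.

0.45 MHz, 2.6 MHz, 5.3 MHz, 9.5 MHz, 17.7 MHz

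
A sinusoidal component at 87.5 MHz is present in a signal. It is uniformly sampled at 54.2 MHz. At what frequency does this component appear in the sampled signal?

20.9 MHz

87.5 MHz mod fs = 33.3 MHz.
33.3 MHz > fs/2 = 27.1 MHz, folds to fs − 33.3 MHz = 20.9 MHz.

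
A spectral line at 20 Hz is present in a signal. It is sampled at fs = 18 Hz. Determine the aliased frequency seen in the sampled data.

20 Hz mod fs = 2 Hz.
2 Hz ≤ fs/2 = 9 Hz, appears at 2 Hz.

2 Hz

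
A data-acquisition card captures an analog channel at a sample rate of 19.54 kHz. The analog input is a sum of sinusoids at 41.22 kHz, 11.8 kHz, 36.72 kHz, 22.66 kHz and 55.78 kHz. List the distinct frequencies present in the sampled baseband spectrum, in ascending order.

2.14 kHz, 2.36 kHz, 2.84 kHz, 3.12 kHz, 7.74 kHz

fs/2 = 9.77 kHz.
41.22 kHz mod fs = 2.14 kHz.
2.14 kHz ≤ fs/2 = 9.77 kHz, appears at 2.14 kHz.
11.8 kHz > fs/2 = 9.77 kHz, folds to fs − 11.8 kHz = 7.74 kHz.
36.72 kHz mod fs = 17.18 kHz.
17.18 kHz > fs/2 = 9.77 kHz, folds to fs − 17.18 kHz = 2.36 kHz.
22.66 kHz mod fs = 3.12 kHz.
3.12 kHz ≤ fs/2 = 9.77 kHz, appears at 3.12 kHz.
55.78 kHz mod fs = 16.7 kHz.
16.7 kHz > fs/2 = 9.77 kHz, folds to fs − 16.7 kHz = 2.84 kHz.
Distinct values: {2.14 kHz, 2.36 kHz, 2.84 kHz, 3.12 kHz, 7.74 kHz}.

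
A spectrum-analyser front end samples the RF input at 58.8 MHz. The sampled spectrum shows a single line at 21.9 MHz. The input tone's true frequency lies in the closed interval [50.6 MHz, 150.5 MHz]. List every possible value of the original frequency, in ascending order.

80.7 MHz, 95.7 MHz, 139.5 MHz

Frequencies that alias to 21.9 MHz are k·fs ± 21.9 MHz for integer k ≥ 0.
k=0: 21.9 MHz.
k=1: 36.9 MHz, 80.7 MHz.
k=2: 95.7 MHz, 139.5 MHz.
k=3: 154.5 MHz, 198.3 MHz.
Within [50.6 MHz, 150.5 MHz]: 80.7 MHz, 95.7 MHz, 139.5 MHz.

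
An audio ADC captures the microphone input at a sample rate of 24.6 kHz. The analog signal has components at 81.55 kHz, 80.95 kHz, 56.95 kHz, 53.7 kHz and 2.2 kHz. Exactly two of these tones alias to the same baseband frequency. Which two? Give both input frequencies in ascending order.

fs/2 = 12.3 kHz.
81.55 kHz mod fs = 7.75 kHz.
7.75 kHz ≤ fs/2 = 12.3 kHz, appears at 7.75 kHz.
80.95 kHz mod fs = 7.15 kHz.
7.15 kHz ≤ fs/2 = 12.3 kHz, appears at 7.15 kHz.
56.95 kHz mod fs = 7.75 kHz.
7.75 kHz ≤ fs/2 = 12.3 kHz, appears at 7.75 kHz.
53.7 kHz mod fs = 4.5 kHz.
4.5 kHz ≤ fs/2 = 12.3 kHz, appears at 4.5 kHz.
2.2 kHz ≤ fs/2 = 12.3 kHz, passes unchanged.
56.95 kHz and 81.55 kHz both map to 7.75 kHz.

56.95 kHz, 81.55 kHz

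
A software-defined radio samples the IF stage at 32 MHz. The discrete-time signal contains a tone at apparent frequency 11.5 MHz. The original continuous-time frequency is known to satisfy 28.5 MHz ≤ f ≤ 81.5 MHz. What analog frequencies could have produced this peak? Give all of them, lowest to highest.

43.5 MHz, 52.5 MHz, 75.5 MHz

Frequencies that alias to 11.5 MHz are k·fs ± 11.5 MHz for integer k ≥ 0.
k=0: 11.5 MHz.
k=1: 20.5 MHz, 43.5 MHz.
k=2: 52.5 MHz, 75.5 MHz.
k=3: 84.5 MHz, 107.5 MHz.
Within [28.5 MHz, 81.5 MHz]: 43.5 MHz, 52.5 MHz, 75.5 MHz.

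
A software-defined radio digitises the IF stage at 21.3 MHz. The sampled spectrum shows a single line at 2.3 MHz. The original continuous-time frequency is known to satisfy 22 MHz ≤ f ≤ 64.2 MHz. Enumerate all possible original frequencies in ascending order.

Frequencies that alias to 2.3 MHz are k·fs ± 2.3 MHz for integer k ≥ 0.
k=0: 2.3 MHz.
k=1: 19 MHz, 23.6 MHz.
k=2: 40.3 MHz, 44.9 MHz.
k=3: 61.6 MHz, 66.2 MHz.
k=4: 82.9 MHz, 87.5 MHz.
Within [22 MHz, 64.2 MHz]: 23.6 MHz, 40.3 MHz, 44.9 MHz, 61.6 MHz.

23.6 MHz, 40.3 MHz, 44.9 MHz, 61.6 MHz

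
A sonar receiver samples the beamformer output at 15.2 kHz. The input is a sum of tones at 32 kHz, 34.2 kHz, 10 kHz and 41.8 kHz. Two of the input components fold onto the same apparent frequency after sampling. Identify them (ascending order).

fs/2 = 7.6 kHz.
32 kHz mod fs = 1.6 kHz.
1.6 kHz ≤ fs/2 = 7.6 kHz, appears at 1.6 kHz.
34.2 kHz mod fs = 3.8 kHz.
3.8 kHz ≤ fs/2 = 7.6 kHz, appears at 3.8 kHz.
10 kHz > fs/2 = 7.6 kHz, folds to fs − 10 kHz = 5.2 kHz.
41.8 kHz mod fs = 11.4 kHz.
11.4 kHz > fs/2 = 7.6 kHz, folds to fs − 11.4 kHz = 3.8 kHz.
34.2 kHz and 41.8 kHz both map to 3.8 kHz.

34.2 kHz, 41.8 kHz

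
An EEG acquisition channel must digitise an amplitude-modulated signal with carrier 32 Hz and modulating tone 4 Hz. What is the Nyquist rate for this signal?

72 Hz

AM sidebands sit at fc ± fm = 28 Hz and 36 Hz.
Highest-frequency component: 36 Hz.
Nyquist rate = 2 × 36 Hz = 72 Hz.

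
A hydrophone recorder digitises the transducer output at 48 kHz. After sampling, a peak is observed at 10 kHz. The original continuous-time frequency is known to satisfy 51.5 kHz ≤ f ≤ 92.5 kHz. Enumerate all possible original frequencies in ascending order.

58 kHz, 86 kHz

Frequencies that alias to 10 kHz are k·fs ± 10 kHz for integer k ≥ 0.
k=0: 10 kHz.
k=1: 38 kHz, 58 kHz.
k=2: 86 kHz, 106 kHz.
k=3: 134 kHz, 154 kHz.
Within [51.5 kHz, 92.5 kHz]: 58 kHz, 86 kHz.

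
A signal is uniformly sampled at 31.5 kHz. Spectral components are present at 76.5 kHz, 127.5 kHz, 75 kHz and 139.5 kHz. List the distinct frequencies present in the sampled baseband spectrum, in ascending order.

fs/2 = 15.75 kHz.
76.5 kHz mod fs = 13.5 kHz.
13.5 kHz ≤ fs/2 = 15.75 kHz, appears at 13.5 kHz.
127.5 kHz mod fs = 1.5 kHz.
1.5 kHz ≤ fs/2 = 15.75 kHz, appears at 1.5 kHz.
75 kHz mod fs = 12 kHz.
12 kHz ≤ fs/2 = 15.75 kHz, appears at 12 kHz.
139.5 kHz mod fs = 13.5 kHz.
13.5 kHz ≤ fs/2 = 15.75 kHz, appears at 13.5 kHz.
Distinct values: {1.5 kHz, 12 kHz, 13.5 kHz}.

1.5 kHz, 12 kHz, 13.5 kHz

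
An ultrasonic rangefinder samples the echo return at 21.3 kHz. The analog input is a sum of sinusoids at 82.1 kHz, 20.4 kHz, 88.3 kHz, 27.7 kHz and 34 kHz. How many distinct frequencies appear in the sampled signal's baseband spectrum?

fs/2 = 10.65 kHz.
82.1 kHz mod fs = 18.2 kHz.
18.2 kHz > fs/2 = 10.65 kHz, folds to fs − 18.2 kHz = 3.1 kHz.
20.4 kHz > fs/2 = 10.65 kHz, folds to fs − 20.4 kHz = 0.9 kHz.
88.3 kHz mod fs = 3.1 kHz.
3.1 kHz ≤ fs/2 = 10.65 kHz, appears at 3.1 kHz.
27.7 kHz mod fs = 6.4 kHz.
6.4 kHz ≤ fs/2 = 10.65 kHz, appears at 6.4 kHz.
34 kHz mod fs = 12.7 kHz.
12.7 kHz > fs/2 = 10.65 kHz, folds to fs − 12.7 kHz = 8.6 kHz.
Distinct values: {0.9 kHz, 3.1 kHz, 6.4 kHz, 8.6 kHz} → 4.

4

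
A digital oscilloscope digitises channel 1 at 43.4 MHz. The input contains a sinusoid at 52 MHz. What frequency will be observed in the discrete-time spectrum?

52 MHz mod fs = 8.6 MHz.
8.6 MHz ≤ fs/2 = 21.7 MHz, appears at 8.6 MHz.

8.6 MHz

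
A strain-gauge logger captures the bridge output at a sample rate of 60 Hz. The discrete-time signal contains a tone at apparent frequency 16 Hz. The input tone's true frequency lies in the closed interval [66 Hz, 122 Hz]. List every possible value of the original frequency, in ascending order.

Frequencies that alias to 16 Hz are k·fs ± 16 Hz for integer k ≥ 0.
k=0: 16 Hz.
k=1: 44 Hz, 76 Hz.
k=2: 104 Hz, 136 Hz.
k=3: 164 Hz, 196 Hz.
Within [66 Hz, 122 Hz]: 76 Hz, 104 Hz.

76 Hz, 104 Hz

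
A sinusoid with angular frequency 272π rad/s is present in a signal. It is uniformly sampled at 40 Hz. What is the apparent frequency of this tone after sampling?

ω = 272π rad/s → f = ω/(2π) = 136 Hz.
136 Hz mod fs = 16 Hz.
16 Hz ≤ fs/2 = 20 Hz, appears at 16 Hz.

16 Hz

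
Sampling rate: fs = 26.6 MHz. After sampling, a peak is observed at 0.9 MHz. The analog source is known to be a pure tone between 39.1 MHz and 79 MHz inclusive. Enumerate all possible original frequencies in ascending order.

52.3 MHz, 54.1 MHz, 78.9 MHz

Frequencies that alias to 0.9 MHz are k·fs ± 0.9 MHz for integer k ≥ 0.
k=0: 0.9 MHz.
k=1: 25.7 MHz, 27.5 MHz.
k=2: 52.3 MHz, 54.1 MHz.
k=3: 78.9 MHz, 80.7 MHz.
k=4: 105.5 MHz, 107.3 MHz.
Within [39.1 MHz, 79 MHz]: 52.3 MHz, 54.1 MHz, 78.9 MHz.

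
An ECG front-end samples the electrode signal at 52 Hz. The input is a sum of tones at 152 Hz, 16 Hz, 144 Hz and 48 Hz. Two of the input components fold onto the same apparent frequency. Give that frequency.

4 Hz

fs/2 = 26 Hz.
152 Hz mod fs = 48 Hz.
48 Hz > fs/2 = 26 Hz, folds to fs − 48 Hz = 4 Hz.
16 Hz ≤ fs/2 = 26 Hz, passes unchanged.
144 Hz mod fs = 40 Hz.
40 Hz > fs/2 = 26 Hz, folds to fs − 40 Hz = 12 Hz.
48 Hz > fs/2 = 26 Hz, folds to fs − 48 Hz = 4 Hz.
48 Hz and 152 Hz both map to 4 Hz.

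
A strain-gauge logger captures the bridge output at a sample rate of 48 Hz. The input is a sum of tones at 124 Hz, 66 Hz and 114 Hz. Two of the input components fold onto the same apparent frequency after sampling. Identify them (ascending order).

66 Hz, 114 Hz

fs/2 = 24 Hz.
124 Hz mod fs = 28 Hz.
28 Hz > fs/2 = 24 Hz, folds to fs − 28 Hz = 20 Hz.
66 Hz mod fs = 18 Hz.
18 Hz ≤ fs/2 = 24 Hz, appears at 18 Hz.
114 Hz mod fs = 18 Hz.
18 Hz ≤ fs/2 = 24 Hz, appears at 18 Hz.
66 Hz and 114 Hz both map to 18 Hz.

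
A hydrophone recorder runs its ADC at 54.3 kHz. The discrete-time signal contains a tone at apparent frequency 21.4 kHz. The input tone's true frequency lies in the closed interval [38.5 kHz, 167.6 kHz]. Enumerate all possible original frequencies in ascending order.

Frequencies that alias to 21.4 kHz are k·fs ± 21.4 kHz for integer k ≥ 0.
k=0: 21.4 kHz.
k=1: 32.9 kHz, 75.7 kHz.
k=2: 87.2 kHz, 130 kHz.
k=3: 141.5 kHz, 184.3 kHz.
k=4: 195.8 kHz, 238.6 kHz.
Within [38.5 kHz, 167.6 kHz]: 75.7 kHz, 87.2 kHz, 130 kHz, 141.5 kHz.

75.7 kHz, 87.2 kHz, 130 kHz, 141.5 kHz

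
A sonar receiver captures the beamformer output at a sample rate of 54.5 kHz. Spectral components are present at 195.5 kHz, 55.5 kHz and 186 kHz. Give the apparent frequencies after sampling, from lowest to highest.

fs/2 = 27.25 kHz.
195.5 kHz mod fs = 32 kHz.
32 kHz > fs/2 = 27.25 kHz, folds to fs − 32 kHz = 22.5 kHz.
55.5 kHz mod fs = 1 kHz.
1 kHz ≤ fs/2 = 27.25 kHz, appears at 1 kHz.
186 kHz mod fs = 22.5 kHz.
22.5 kHz ≤ fs/2 = 27.25 kHz, appears at 22.5 kHz.
Distinct values: {1 kHz, 22.5 kHz}.

1 kHz, 22.5 kHz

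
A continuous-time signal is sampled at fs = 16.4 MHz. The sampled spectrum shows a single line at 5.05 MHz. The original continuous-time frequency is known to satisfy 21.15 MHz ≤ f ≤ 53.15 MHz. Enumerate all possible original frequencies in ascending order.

21.45 MHz, 27.75 MHz, 37.85 MHz, 44.15 MHz

Frequencies that alias to 5.05 MHz are k·fs ± 5.05 MHz for integer k ≥ 0.
k=0: 5.05 MHz.
k=1: 11.35 MHz, 21.45 MHz.
k=2: 27.75 MHz, 37.85 MHz.
k=3: 44.15 MHz, 54.25 MHz.
k=4: 60.55 MHz, 70.65 MHz.
Within [21.15 MHz, 53.15 MHz]: 21.45 MHz, 27.75 MHz, 37.85 MHz, 44.15 MHz.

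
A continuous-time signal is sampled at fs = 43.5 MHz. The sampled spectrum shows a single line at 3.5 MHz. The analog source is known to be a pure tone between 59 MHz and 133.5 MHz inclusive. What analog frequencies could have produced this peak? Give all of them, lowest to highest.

83.5 MHz, 90.5 MHz, 127 MHz

Frequencies that alias to 3.5 MHz are k·fs ± 3.5 MHz for integer k ≥ 0.
k=0: 3.5 MHz.
k=1: 40 MHz, 47 MHz.
k=2: 83.5 MHz, 90.5 MHz.
k=3: 127 MHz, 134 MHz.
k=4: 170.5 MHz, 177.5 MHz.
Within [59 MHz, 133.5 MHz]: 83.5 MHz, 90.5 MHz, 127 MHz.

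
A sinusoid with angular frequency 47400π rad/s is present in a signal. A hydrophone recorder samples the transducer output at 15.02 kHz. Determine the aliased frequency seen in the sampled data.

6.34 kHz

ω = 47400π rad/s → f = ω/(2π) = 23700 Hz = 23.7 kHz.
23.7 kHz mod fs = 8.68 kHz.
8.68 kHz > fs/2 = 7.51 kHz, folds to fs − 8.68 kHz = 6.34 kHz.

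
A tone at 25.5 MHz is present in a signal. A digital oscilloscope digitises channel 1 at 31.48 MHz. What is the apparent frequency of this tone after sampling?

5.98 MHz

25.5 MHz > fs/2 = 15.74 MHz, folds to fs − 25.5 MHz = 5.98 MHz.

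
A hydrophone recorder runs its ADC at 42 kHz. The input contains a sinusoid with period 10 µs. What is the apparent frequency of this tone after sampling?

16 kHz

T = 10 µs → f = 1/T = 100 kHz.
100 kHz mod fs = 16 kHz.
16 kHz ≤ fs/2 = 21 kHz, appears at 16 kHz.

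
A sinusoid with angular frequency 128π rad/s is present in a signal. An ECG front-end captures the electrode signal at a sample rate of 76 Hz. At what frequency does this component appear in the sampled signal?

12 Hz

ω = 128π rad/s → f = ω/(2π) = 64 Hz.
64 Hz > fs/2 = 38 Hz, folds to fs − 64 Hz = 12 Hz.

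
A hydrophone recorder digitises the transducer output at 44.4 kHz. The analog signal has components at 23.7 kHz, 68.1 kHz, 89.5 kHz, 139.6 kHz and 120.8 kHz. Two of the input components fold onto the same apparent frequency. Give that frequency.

20.7 kHz

fs/2 = 22.2 kHz.
23.7 kHz > fs/2 = 22.2 kHz, folds to fs − 23.7 kHz = 20.7 kHz.
68.1 kHz mod fs = 23.7 kHz.
23.7 kHz > fs/2 = 22.2 kHz, folds to fs − 23.7 kHz = 20.7 kHz.
89.5 kHz mod fs = 0.7 kHz.
0.7 kHz ≤ fs/2 = 22.2 kHz, appears at 0.7 kHz.
139.6 kHz mod fs = 6.4 kHz.
6.4 kHz ≤ fs/2 = 22.2 kHz, appears at 6.4 kHz.
120.8 kHz mod fs = 32 kHz.
32 kHz > fs/2 = 22.2 kHz, folds to fs − 32 kHz = 12.4 kHz.
23.7 kHz and 68.1 kHz both map to 20.7 kHz.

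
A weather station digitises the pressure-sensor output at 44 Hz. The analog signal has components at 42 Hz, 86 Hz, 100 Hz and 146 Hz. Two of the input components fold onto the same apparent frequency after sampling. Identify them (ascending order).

fs/2 = 22 Hz.
42 Hz > fs/2 = 22 Hz, folds to fs − 42 Hz = 2 Hz.
86 Hz mod fs = 42 Hz.
42 Hz > fs/2 = 22 Hz, folds to fs − 42 Hz = 2 Hz.
100 Hz mod fs = 12 Hz.
12 Hz ≤ fs/2 = 22 Hz, appears at 12 Hz.
146 Hz mod fs = 14 Hz.
14 Hz ≤ fs/2 = 22 Hz, appears at 14 Hz.
42 Hz and 86 Hz both map to 2 Hz.

42 Hz, 86 Hz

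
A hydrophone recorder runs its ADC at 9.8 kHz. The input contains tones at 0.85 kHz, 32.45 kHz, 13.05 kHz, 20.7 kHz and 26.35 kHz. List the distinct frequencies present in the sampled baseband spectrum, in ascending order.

0.85 kHz, 1.1 kHz, 3.05 kHz, 3.25 kHz

fs/2 = 4.9 kHz.
0.85 kHz ≤ fs/2 = 4.9 kHz, passes unchanged.
32.45 kHz mod fs = 3.05 kHz.
3.05 kHz ≤ fs/2 = 4.9 kHz, appears at 3.05 kHz.
13.05 kHz mod fs = 3.25 kHz.
3.25 kHz ≤ fs/2 = 4.9 kHz, appears at 3.25 kHz.
20.7 kHz mod fs = 1.1 kHz.
1.1 kHz ≤ fs/2 = 4.9 kHz, appears at 1.1 kHz.
26.35 kHz mod fs = 6.75 kHz.
6.75 kHz > fs/2 = 4.9 kHz, folds to fs − 6.75 kHz = 3.05 kHz.
Distinct values: {0.85 kHz, 1.1 kHz, 3.05 kHz, 3.25 kHz}.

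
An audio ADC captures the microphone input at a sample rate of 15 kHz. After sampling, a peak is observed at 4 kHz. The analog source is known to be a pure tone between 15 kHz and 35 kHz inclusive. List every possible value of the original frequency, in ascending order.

19 kHz, 26 kHz, 34 kHz

Frequencies that alias to 4 kHz are k·fs ± 4 kHz for integer k ≥ 0.
k=0: 4 kHz.
k=1: 11 kHz, 19 kHz.
k=2: 26 kHz, 34 kHz.
k=3: 41 kHz, 49 kHz.
Within [15 kHz, 35 kHz]: 19 kHz, 26 kHz, 34 kHz.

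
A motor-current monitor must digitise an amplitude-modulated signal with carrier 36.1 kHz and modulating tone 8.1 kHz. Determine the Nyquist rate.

88.4 kHz

AM sidebands sit at fc ± fm = 28 kHz and 44.2 kHz.
Highest-frequency component: 44.2 kHz.
Nyquist rate = 2 × 44.2 kHz = 88.4 kHz.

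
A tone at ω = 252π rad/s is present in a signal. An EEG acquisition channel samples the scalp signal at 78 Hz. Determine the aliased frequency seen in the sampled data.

30 Hz

ω = 252π rad/s → f = ω/(2π) = 126 Hz.
126 Hz mod fs = 48 Hz.
48 Hz > fs/2 = 39 Hz, folds to fs − 48 Hz = 30 Hz.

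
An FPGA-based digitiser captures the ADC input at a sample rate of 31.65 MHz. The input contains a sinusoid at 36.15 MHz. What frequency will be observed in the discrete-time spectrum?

4.5 MHz

36.15 MHz mod fs = 4.5 MHz.
4.5 MHz ≤ fs/2 = 15.825 MHz, appears at 4.5 MHz.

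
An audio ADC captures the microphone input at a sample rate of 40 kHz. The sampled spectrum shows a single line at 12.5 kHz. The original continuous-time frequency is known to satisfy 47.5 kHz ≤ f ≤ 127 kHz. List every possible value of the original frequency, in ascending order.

52.5 kHz, 67.5 kHz, 92.5 kHz, 107.5 kHz

Frequencies that alias to 12.5 kHz are k·fs ± 12.5 kHz for integer k ≥ 0.
k=0: 12.5 kHz.
k=1: 27.5 kHz, 52.5 kHz.
k=2: 67.5 kHz, 92.5 kHz.
k=3: 107.5 kHz, 132.5 kHz.
k=4: 147.5 kHz, 172.5 kHz.
Within [47.5 kHz, 127 kHz]: 52.5 kHz, 67.5 kHz, 92.5 kHz, 107.5 kHz.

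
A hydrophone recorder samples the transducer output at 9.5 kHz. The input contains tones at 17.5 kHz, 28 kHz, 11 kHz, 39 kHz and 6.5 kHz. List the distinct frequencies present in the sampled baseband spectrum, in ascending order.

0.5 kHz, 1 kHz, 1.5 kHz, 3 kHz

fs/2 = 4.75 kHz.
17.5 kHz mod fs = 8 kHz.
8 kHz > fs/2 = 4.75 kHz, folds to fs − 8 kHz = 1.5 kHz.
28 kHz mod fs = 9 kHz.
9 kHz > fs/2 = 4.75 kHz, folds to fs − 9 kHz = 0.5 kHz.
11 kHz mod fs = 1.5 kHz.
1.5 kHz ≤ fs/2 = 4.75 kHz, appears at 1.5 kHz.
39 kHz mod fs = 1 kHz.
1 kHz ≤ fs/2 = 4.75 kHz, appears at 1 kHz.
6.5 kHz > fs/2 = 4.75 kHz, folds to fs − 6.5 kHz = 3 kHz.
Distinct values: {0.5 kHz, 1 kHz, 1.5 kHz, 3 kHz}.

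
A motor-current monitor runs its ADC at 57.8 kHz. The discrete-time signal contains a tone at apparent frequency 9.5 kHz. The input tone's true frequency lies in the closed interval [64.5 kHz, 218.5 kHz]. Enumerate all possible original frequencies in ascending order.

Frequencies that alias to 9.5 kHz are k·fs ± 9.5 kHz for integer k ≥ 0.
k=0: 9.5 kHz.
k=1: 48.3 kHz, 67.3 kHz.
k=2: 106.1 kHz, 125.1 kHz.
k=3: 163.9 kHz, 182.9 kHz.
k=4: 221.7 kHz, 240.7 kHz.
Within [64.5 kHz, 218.5 kHz]: 67.3 kHz, 106.1 kHz, 125.1 kHz, 163.9 kHz, 182.9 kHz.

67.3 kHz, 106.1 kHz, 125.1 kHz, 163.9 kHz, 182.9 kHz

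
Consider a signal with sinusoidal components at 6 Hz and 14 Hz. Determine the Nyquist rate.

Highest-frequency component: 14 Hz.
Nyquist rate = 2 × 14 Hz = 28 Hz.

28 Hz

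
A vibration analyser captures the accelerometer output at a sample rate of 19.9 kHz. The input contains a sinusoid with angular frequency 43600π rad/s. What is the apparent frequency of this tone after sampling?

1.9 kHz

ω = 43600π rad/s → f = ω/(2π) = 21800 Hz = 21.8 kHz.
21.8 kHz mod fs = 1.9 kHz.
1.9 kHz ≤ fs/2 = 9.95 kHz, appears at 1.9 kHz.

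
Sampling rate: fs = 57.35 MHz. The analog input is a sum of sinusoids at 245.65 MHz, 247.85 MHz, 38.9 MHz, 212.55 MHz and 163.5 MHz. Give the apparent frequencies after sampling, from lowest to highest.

fs/2 = 28.675 MHz.
245.65 MHz mod fs = 16.25 MHz.
16.25 MHz ≤ fs/2 = 28.675 MHz, appears at 16.25 MHz.
247.85 MHz mod fs = 18.45 MHz.
18.45 MHz ≤ fs/2 = 28.675 MHz, appears at 18.45 MHz.
38.9 MHz > fs/2 = 28.675 MHz, folds to fs − 38.9 MHz = 18.45 MHz.
212.55 MHz mod fs = 40.5 MHz.
40.5 MHz > fs/2 = 28.675 MHz, folds to fs − 40.5 MHz = 16.85 MHz.
163.5 MHz mod fs = 48.8 MHz.
48.8 MHz > fs/2 = 28.675 MHz, folds to fs − 48.8 MHz = 8.55 MHz.
Distinct values: {8.55 MHz, 16.25 MHz, 16.85 MHz, 18.45 MHz}.

8.55 MHz, 16.25 MHz, 16.85 MHz, 18.45 MHz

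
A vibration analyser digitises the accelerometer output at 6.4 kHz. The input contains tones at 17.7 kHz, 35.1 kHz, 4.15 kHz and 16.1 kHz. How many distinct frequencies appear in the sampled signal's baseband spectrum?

3

fs/2 = 3.2 kHz.
17.7 kHz mod fs = 4.9 kHz.
4.9 kHz > fs/2 = 3.2 kHz, folds to fs − 4.9 kHz = 1.5 kHz.
35.1 kHz mod fs = 3.1 kHz.
3.1 kHz ≤ fs/2 = 3.2 kHz, appears at 3.1 kHz.
4.15 kHz > fs/2 = 3.2 kHz, folds to fs − 4.15 kHz = 2.25 kHz.
16.1 kHz mod fs = 3.3 kHz.
3.3 kHz > fs/2 = 3.2 kHz, folds to fs − 3.3 kHz = 3.1 kHz.
Distinct values: {1.5 kHz, 2.25 kHz, 3.1 kHz} → 3.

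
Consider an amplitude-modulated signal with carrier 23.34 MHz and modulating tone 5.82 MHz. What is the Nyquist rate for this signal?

58.32 MHz

AM sidebands sit at fc ± fm = 17.52 MHz and 29.16 MHz.
Highest-frequency component: 29.16 MHz.
Nyquist rate = 2 × 29.16 MHz = 58.32 MHz.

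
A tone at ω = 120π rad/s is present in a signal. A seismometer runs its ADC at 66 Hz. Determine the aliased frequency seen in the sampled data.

6 Hz

ω = 120π rad/s → f = ω/(2π) = 60 Hz.
60 Hz > fs/2 = 33 Hz, folds to fs − 60 Hz = 6 Hz.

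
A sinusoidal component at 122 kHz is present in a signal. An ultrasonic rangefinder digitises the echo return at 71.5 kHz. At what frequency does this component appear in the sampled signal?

21 kHz

122 kHz mod fs = 50.5 kHz.
50.5 kHz > fs/2 = 35.75 kHz, folds to fs − 50.5 kHz = 21 kHz.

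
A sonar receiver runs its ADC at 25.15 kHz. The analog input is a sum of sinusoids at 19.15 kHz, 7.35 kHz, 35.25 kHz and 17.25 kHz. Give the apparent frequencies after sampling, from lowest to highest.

6 kHz, 7.35 kHz, 7.9 kHz, 10.1 kHz

fs/2 = 12.575 kHz.
19.15 kHz > fs/2 = 12.575 kHz, folds to fs − 19.15 kHz = 6 kHz.
7.35 kHz ≤ fs/2 = 12.575 kHz, passes unchanged.
35.25 kHz mod fs = 10.1 kHz.
10.1 kHz ≤ fs/2 = 12.575 kHz, appears at 10.1 kHz.
17.25 kHz > fs/2 = 12.575 kHz, folds to fs − 17.25 kHz = 7.9 kHz.
Distinct values: {6 kHz, 7.35 kHz, 7.9 kHz, 10.1 kHz}.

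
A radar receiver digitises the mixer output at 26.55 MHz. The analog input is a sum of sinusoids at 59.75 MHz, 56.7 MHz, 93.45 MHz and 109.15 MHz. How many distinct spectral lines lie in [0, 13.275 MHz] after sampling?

fs/2 = 13.275 MHz.
59.75 MHz mod fs = 6.65 MHz.
6.65 MHz ≤ fs/2 = 13.275 MHz, appears at 6.65 MHz.
56.7 MHz mod fs = 3.6 MHz.
3.6 MHz ≤ fs/2 = 13.275 MHz, appears at 3.6 MHz.
93.45 MHz mod fs = 13.8 MHz.
13.8 MHz > fs/2 = 13.275 MHz, folds to fs − 13.8 MHz = 12.75 MHz.
109.15 MHz mod fs = 2.95 MHz.
2.95 MHz ≤ fs/2 = 13.275 MHz, appears at 2.95 MHz.
Distinct values: {2.95 MHz, 3.6 MHz, 6.65 MHz, 12.75 MHz} → 4.

4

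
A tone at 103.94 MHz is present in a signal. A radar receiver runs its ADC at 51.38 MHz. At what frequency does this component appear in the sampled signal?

1.18 MHz

103.94 MHz mod fs = 1.18 MHz.
1.18 MHz ≤ fs/2 = 25.69 MHz, appears at 1.18 MHz.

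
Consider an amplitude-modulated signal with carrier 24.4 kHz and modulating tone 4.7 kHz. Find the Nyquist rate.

58.2 kHz

AM sidebands sit at fc ± fm = 19.7 kHz and 29.1 kHz.
Highest-frequency component: 29.1 kHz.
Nyquist rate = 2 × 29.1 kHz = 58.2 kHz.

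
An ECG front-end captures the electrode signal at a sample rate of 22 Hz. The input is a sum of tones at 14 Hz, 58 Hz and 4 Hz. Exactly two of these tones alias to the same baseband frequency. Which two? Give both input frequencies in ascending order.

14 Hz, 58 Hz

fs/2 = 11 Hz.
14 Hz > fs/2 = 11 Hz, folds to fs − 14 Hz = 8 Hz.
58 Hz mod fs = 14 Hz.
14 Hz > fs/2 = 11 Hz, folds to fs − 14 Hz = 8 Hz.
4 Hz ≤ fs/2 = 11 Hz, passes unchanged.
14 Hz and 58 Hz both map to 8 Hz.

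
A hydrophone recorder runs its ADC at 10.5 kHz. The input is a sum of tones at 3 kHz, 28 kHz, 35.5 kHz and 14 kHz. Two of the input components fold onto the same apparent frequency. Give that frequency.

3.5 kHz

fs/2 = 5.25 kHz.
3 kHz ≤ fs/2 = 5.25 kHz, passes unchanged.
28 kHz mod fs = 7 kHz.
7 kHz > fs/2 = 5.25 kHz, folds to fs − 7 kHz = 3.5 kHz.
35.5 kHz mod fs = 4 kHz.
4 kHz ≤ fs/2 = 5.25 kHz, appears at 4 kHz.
14 kHz mod fs = 3.5 kHz.
3.5 kHz ≤ fs/2 = 5.25 kHz, appears at 3.5 kHz.
14 kHz and 28 kHz both map to 3.5 kHz.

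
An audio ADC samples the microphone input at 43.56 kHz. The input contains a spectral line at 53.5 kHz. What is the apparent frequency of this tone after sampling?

53.5 kHz mod fs = 9.94 kHz.
9.94 kHz ≤ fs/2 = 21.78 kHz, appears at 9.94 kHz.

9.94 kHz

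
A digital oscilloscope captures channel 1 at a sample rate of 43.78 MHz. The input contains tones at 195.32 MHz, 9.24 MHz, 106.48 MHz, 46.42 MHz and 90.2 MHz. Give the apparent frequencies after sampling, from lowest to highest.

2.64 MHz, 9.24 MHz, 18.92 MHz, 20.2 MHz

fs/2 = 21.89 MHz.
195.32 MHz mod fs = 20.2 MHz.
20.2 MHz ≤ fs/2 = 21.89 MHz, appears at 20.2 MHz.
9.24 MHz ≤ fs/2 = 21.89 MHz, passes unchanged.
106.48 MHz mod fs = 18.92 MHz.
18.92 MHz ≤ fs/2 = 21.89 MHz, appears at 18.92 MHz.
46.42 MHz mod fs = 2.64 MHz.
2.64 MHz ≤ fs/2 = 21.89 MHz, appears at 2.64 MHz.
90.2 MHz mod fs = 2.64 MHz.
2.64 MHz ≤ fs/2 = 21.89 MHz, appears at 2.64 MHz.
Distinct values: {2.64 MHz, 9.24 MHz, 18.92 MHz, 20.2 MHz}.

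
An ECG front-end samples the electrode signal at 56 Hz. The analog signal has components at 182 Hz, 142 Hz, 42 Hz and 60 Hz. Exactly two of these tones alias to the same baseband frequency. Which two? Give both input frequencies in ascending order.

42 Hz, 182 Hz

fs/2 = 28 Hz.
182 Hz mod fs = 14 Hz.
14 Hz ≤ fs/2 = 28 Hz, appears at 14 Hz.
142 Hz mod fs = 30 Hz.
30 Hz > fs/2 = 28 Hz, folds to fs − 30 Hz = 26 Hz.
42 Hz > fs/2 = 28 Hz, folds to fs − 42 Hz = 14 Hz.
60 Hz mod fs = 4 Hz.
4 Hz ≤ fs/2 = 28 Hz, appears at 4 Hz.
42 Hz and 182 Hz both map to 14 Hz.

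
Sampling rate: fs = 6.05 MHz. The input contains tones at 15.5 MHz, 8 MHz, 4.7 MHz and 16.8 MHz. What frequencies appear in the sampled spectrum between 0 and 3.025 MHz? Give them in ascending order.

fs/2 = 3.025 MHz.
15.5 MHz mod fs = 3.4 MHz.
3.4 MHz > fs/2 = 3.025 MHz, folds to fs − 3.4 MHz = 2.65 MHz.
8 MHz mod fs = 1.95 MHz.
1.95 MHz ≤ fs/2 = 3.025 MHz, appears at 1.95 MHz.
4.7 MHz > fs/2 = 3.025 MHz, folds to fs − 4.7 MHz = 1.35 MHz.
16.8 MHz mod fs = 4.7 MHz.
4.7 MHz > fs/2 = 3.025 MHz, folds to fs − 4.7 MHz = 1.35 MHz.
Distinct values: {1.35 MHz, 1.95 MHz, 2.65 MHz}.

1.35 MHz, 1.95 MHz, 2.65 MHz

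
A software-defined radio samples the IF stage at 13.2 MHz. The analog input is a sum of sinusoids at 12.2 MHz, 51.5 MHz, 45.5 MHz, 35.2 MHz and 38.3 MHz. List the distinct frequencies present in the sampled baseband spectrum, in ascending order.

1 MHz, 1.3 MHz, 4.4 MHz, 5.9 MHz

fs/2 = 6.6 MHz.
12.2 MHz > fs/2 = 6.6 MHz, folds to fs − 12.2 MHz = 1 MHz.
51.5 MHz mod fs = 11.9 MHz.
11.9 MHz > fs/2 = 6.6 MHz, folds to fs − 11.9 MHz = 1.3 MHz.
45.5 MHz mod fs = 5.9 MHz.
5.9 MHz ≤ fs/2 = 6.6 MHz, appears at 5.9 MHz.
35.2 MHz mod fs = 8.8 MHz.
8.8 MHz > fs/2 = 6.6 MHz, folds to fs − 8.8 MHz = 4.4 MHz.
38.3 MHz mod fs = 11.9 MHz.
11.9 MHz > fs/2 = 6.6 MHz, folds to fs − 11.9 MHz = 1.3 MHz.
Distinct values: {1 MHz, 1.3 MHz, 4.4 MHz, 5.9 MHz}.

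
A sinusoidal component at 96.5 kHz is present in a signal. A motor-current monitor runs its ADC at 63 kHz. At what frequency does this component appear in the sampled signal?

96.5 kHz mod fs = 33.5 kHz.
33.5 kHz > fs/2 = 31.5 kHz, folds to fs − 33.5 kHz = 29.5 kHz.

29.5 kHz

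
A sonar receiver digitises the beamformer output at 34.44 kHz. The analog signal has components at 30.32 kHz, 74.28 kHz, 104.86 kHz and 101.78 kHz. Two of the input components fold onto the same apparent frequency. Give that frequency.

fs/2 = 17.22 kHz.
30.32 kHz > fs/2 = 17.22 kHz, folds to fs − 30.32 kHz = 4.12 kHz.
74.28 kHz mod fs = 5.4 kHz.
5.4 kHz ≤ fs/2 = 17.22 kHz, appears at 5.4 kHz.
104.86 kHz mod fs = 1.54 kHz.
1.54 kHz ≤ fs/2 = 17.22 kHz, appears at 1.54 kHz.
101.78 kHz mod fs = 32.9 kHz.
32.9 kHz > fs/2 = 17.22 kHz, folds to fs − 32.9 kHz = 1.54 kHz.
101.78 kHz and 104.86 kHz both map to 1.54 kHz.

1.54 kHz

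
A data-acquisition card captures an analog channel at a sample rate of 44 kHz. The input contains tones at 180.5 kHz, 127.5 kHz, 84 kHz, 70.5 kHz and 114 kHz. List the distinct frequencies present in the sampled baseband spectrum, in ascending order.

fs/2 = 22 kHz.
180.5 kHz mod fs = 4.5 kHz.
4.5 kHz ≤ fs/2 = 22 kHz, appears at 4.5 kHz.
127.5 kHz mod fs = 39.5 kHz.
39.5 kHz > fs/2 = 22 kHz, folds to fs − 39.5 kHz = 4.5 kHz.
84 kHz mod fs = 40 kHz.
40 kHz > fs/2 = 22 kHz, folds to fs − 40 kHz = 4 kHz.
70.5 kHz mod fs = 26.5 kHz.
26.5 kHz > fs/2 = 22 kHz, folds to fs − 26.5 kHz = 17.5 kHz.
114 kHz mod fs = 26 kHz.
26 kHz > fs/2 = 22 kHz, folds to fs − 26 kHz = 18 kHz.
Distinct values: {4 kHz, 4.5 kHz, 17.5 kHz, 18 kHz}.

4 kHz, 4.5 kHz, 17.5 kHz, 18 kHz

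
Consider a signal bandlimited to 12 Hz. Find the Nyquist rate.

Nyquist rate = 2 × 12 Hz = 24 Hz.

24 Hz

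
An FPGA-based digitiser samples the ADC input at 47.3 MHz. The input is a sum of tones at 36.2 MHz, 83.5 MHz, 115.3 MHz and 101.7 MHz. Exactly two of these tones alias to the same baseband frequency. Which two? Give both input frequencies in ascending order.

fs/2 = 23.65 MHz.
36.2 MHz > fs/2 = 23.65 MHz, folds to fs − 36.2 MHz = 11.1 MHz.
83.5 MHz mod fs = 36.2 MHz.
36.2 MHz > fs/2 = 23.65 MHz, folds to fs − 36.2 MHz = 11.1 MHz.
115.3 MHz mod fs = 20.7 MHz.
20.7 MHz ≤ fs/2 = 23.65 MHz, appears at 20.7 MHz.
101.7 MHz mod fs = 7.1 MHz.
7.1 MHz ≤ fs/2 = 23.65 MHz, appears at 7.1 MHz.
36.2 MHz and 83.5 MHz both map to 11.1 MHz.

36.2 MHz, 83.5 MHz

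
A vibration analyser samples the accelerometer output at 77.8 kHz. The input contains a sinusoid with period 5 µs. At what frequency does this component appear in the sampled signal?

T = 5 µs → f = 1/T = 200 kHz.
200 kHz mod fs = 44.4 kHz.
44.4 kHz > fs/2 = 38.9 kHz, folds to fs − 44.4 kHz = 33.4 kHz.

33.4 kHz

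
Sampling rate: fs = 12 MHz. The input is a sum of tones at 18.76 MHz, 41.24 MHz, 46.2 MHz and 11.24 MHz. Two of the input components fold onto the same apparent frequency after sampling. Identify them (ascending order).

fs/2 = 6 MHz.
18.76 MHz mod fs = 6.76 MHz.
6.76 MHz > fs/2 = 6 MHz, folds to fs − 6.76 MHz = 5.24 MHz.
41.24 MHz mod fs = 5.24 MHz.
5.24 MHz ≤ fs/2 = 6 MHz, appears at 5.24 MHz.
46.2 MHz mod fs = 10.2 MHz.
10.2 MHz > fs/2 = 6 MHz, folds to fs − 10.2 MHz = 1.8 MHz.
11.24 MHz > fs/2 = 6 MHz, folds to fs − 11.24 MHz = 0.76 MHz.
18.76 MHz and 41.24 MHz both map to 5.24 MHz.

18.76 MHz, 41.24 MHz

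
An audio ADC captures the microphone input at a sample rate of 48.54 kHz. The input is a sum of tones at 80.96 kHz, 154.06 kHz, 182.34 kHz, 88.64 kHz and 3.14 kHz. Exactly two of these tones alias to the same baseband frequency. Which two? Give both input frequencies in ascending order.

88.64 kHz, 154.06 kHz

fs/2 = 24.27 kHz.
80.96 kHz mod fs = 32.42 kHz.
32.42 kHz > fs/2 = 24.27 kHz, folds to fs − 32.42 kHz = 16.12 kHz.
154.06 kHz mod fs = 8.44 kHz.
8.44 kHz ≤ fs/2 = 24.27 kHz, appears at 8.44 kHz.
182.34 kHz mod fs = 36.72 kHz.
36.72 kHz > fs/2 = 24.27 kHz, folds to fs − 36.72 kHz = 11.82 kHz.
88.64 kHz mod fs = 40.1 kHz.
40.1 kHz > fs/2 = 24.27 kHz, folds to fs − 40.1 kHz = 8.44 kHz.
3.14 kHz ≤ fs/2 = 24.27 kHz, passes unchanged.
88.64 kHz and 154.06 kHz both map to 8.44 kHz.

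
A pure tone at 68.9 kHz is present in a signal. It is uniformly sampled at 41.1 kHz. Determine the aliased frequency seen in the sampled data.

13.3 kHz

68.9 kHz mod fs = 27.8 kHz.
27.8 kHz > fs/2 = 20.55 kHz, folds to fs − 27.8 kHz = 13.3 kHz.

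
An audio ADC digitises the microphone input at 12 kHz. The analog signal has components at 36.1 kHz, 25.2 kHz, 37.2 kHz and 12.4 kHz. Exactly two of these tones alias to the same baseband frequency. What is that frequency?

fs/2 = 6 kHz.
36.1 kHz mod fs = 0.1 kHz.
0.1 kHz ≤ fs/2 = 6 kHz, appears at 0.1 kHz.
25.2 kHz mod fs = 1.2 kHz.
1.2 kHz ≤ fs/2 = 6 kHz, appears at 1.2 kHz.
37.2 kHz mod fs = 1.2 kHz.
1.2 kHz ≤ fs/2 = 6 kHz, appears at 1.2 kHz.
12.4 kHz mod fs = 0.4 kHz.
0.4 kHz ≤ fs/2 = 6 kHz, appears at 0.4 kHz.
25.2 kHz and 37.2 kHz both map to 1.2 kHz.

1.2 kHz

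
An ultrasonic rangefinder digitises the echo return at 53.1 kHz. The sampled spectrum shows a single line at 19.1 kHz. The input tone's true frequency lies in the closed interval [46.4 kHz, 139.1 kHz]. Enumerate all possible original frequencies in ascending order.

72.2 kHz, 87.1 kHz, 125.3 kHz

Frequencies that alias to 19.1 kHz are k·fs ± 19.1 kHz for integer k ≥ 0.
k=0: 19.1 kHz.
k=1: 34 kHz, 72.2 kHz.
k=2: 87.1 kHz, 125.3 kHz.
k=3: 140.2 kHz, 178.4 kHz.
Within [46.4 kHz, 139.1 kHz]: 72.2 kHz, 87.1 kHz, 125.3 kHz.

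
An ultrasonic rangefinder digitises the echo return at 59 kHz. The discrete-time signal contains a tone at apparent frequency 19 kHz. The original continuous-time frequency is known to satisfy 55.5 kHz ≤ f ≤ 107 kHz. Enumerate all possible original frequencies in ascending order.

78 kHz, 99 kHz

Frequencies that alias to 19 kHz are k·fs ± 19 kHz for integer k ≥ 0.
k=0: 19 kHz.
k=1: 40 kHz, 78 kHz.
k=2: 99 kHz, 137 kHz.
k=3: 158 kHz, 196 kHz.
Within [55.5 kHz, 107 kHz]: 78 kHz, 99 kHz.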